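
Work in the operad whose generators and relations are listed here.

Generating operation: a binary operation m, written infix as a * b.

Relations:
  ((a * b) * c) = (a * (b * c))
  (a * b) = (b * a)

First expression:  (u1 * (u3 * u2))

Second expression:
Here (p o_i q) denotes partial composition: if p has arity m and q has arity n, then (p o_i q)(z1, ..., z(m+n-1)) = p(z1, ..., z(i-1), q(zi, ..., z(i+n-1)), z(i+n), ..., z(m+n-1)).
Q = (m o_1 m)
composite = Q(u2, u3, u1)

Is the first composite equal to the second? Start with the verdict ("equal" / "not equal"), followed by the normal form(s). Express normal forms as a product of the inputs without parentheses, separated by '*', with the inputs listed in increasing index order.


equal: each reduces to u1 * u2 * u3

In normal form, the first expression is u1 * u2 * u3
In normal form, the second expression is u1 * u2 * u3
Both agree, so they are equal.


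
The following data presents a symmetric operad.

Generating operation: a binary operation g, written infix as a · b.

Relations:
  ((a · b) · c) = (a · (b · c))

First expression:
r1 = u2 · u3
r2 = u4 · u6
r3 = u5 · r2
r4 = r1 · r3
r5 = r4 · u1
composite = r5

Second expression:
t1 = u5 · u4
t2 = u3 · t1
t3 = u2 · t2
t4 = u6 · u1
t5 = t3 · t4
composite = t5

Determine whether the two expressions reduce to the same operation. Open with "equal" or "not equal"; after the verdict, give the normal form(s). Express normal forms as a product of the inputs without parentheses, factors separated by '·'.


equal; both compose to u2 · u3 · u5 · u4 · u6 · u1

Reducing the first expression gives u2 · u3 · u5 · u4 · u6 · u1
Reducing the second expression gives u2 · u3 · u5 · u4 · u6 · u1
The normal forms match — equal.


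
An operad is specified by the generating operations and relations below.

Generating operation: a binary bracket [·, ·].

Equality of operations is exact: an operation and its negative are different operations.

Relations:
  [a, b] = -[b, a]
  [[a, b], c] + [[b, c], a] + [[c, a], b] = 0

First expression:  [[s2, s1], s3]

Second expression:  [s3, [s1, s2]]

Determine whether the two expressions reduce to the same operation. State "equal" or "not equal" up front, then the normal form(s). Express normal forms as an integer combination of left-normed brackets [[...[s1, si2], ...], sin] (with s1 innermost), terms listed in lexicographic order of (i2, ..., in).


equal: each reduces to -[[s1, s2], s3]


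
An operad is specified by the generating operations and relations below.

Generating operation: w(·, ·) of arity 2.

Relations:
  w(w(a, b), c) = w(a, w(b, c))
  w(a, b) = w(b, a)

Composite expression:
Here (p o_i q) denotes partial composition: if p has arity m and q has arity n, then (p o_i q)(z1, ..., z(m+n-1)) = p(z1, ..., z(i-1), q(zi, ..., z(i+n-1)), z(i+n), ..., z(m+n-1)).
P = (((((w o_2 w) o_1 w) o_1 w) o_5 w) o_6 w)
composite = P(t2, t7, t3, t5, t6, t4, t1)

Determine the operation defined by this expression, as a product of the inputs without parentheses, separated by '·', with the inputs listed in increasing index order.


Shape and order are irrelevant to w; the t-input set decides.
w(t2, t7) unparenthesizes to t2 · t7
w(w(t2, t7), t3) unparenthesizes to t2 · t7 · t3
w(t4, t1) unparenthesizes to t4 · t1
w(t6, w(t4, t1)) unparenthesizes to t6 · t4 · t1
w(t5, w(t6, w(t4, t1))) unparenthesizes to t5 · t6 · t4 · t1
w(w(w(t2, t7), t3), w(t5, w(t6, w(t4, t1)))) unparenthesizes to t2 · t7 · t3 · t5 · t6 · t4 · t1
the factors in increasing index order: t1 · t2 · t3 · t4 · t5 · t6 · t7

t1 · t2 · t3 · t4 · t5 · t6 · t7


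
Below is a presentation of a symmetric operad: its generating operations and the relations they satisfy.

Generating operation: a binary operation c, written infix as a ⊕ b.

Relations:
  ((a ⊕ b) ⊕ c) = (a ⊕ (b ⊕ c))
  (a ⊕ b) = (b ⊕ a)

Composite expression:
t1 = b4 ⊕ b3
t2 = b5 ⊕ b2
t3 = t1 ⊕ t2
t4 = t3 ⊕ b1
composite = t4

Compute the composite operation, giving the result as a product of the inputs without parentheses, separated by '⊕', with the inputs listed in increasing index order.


Key point: c commutes, so take the b-inputs in any fixed order.
(b4 ⊕ b3) reduces to b4 ⊕ b3
(b5 ⊕ b2) reduces to b5 ⊕ b2
((b4 ⊕ b3) ⊕ (b5 ⊕ b2)) reduces to b4 ⊕ b3 ⊕ b5 ⊕ b2
(((b4 ⊕ b3) ⊕ (b5 ⊕ b2)) ⊕ b1) reduces to b4 ⊕ b3 ⊕ b5 ⊕ b2 ⊕ b1
sorting the factors by input index: b1 ⊕ b2 ⊕ b3 ⊕ b4 ⊕ b5

b1 ⊕ b2 ⊕ b3 ⊕ b4 ⊕ b5


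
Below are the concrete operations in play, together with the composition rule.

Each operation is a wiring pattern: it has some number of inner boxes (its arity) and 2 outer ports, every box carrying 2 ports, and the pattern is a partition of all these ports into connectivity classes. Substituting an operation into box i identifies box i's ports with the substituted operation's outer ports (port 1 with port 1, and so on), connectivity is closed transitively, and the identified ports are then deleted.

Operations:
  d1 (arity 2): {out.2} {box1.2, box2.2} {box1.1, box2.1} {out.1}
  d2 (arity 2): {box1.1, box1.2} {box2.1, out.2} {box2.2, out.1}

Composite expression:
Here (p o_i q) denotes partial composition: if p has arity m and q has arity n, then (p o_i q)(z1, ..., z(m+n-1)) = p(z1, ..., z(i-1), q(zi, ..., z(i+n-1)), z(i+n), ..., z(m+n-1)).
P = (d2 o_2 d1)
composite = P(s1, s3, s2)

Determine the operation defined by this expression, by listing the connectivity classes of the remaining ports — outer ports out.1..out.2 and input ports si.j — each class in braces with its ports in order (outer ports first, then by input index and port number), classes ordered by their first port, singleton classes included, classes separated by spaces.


{out.1} {out.2} {s1.1, s1.2} {s2.1, s3.1} {s2.2, s3.2}

After gluing at d2, chains via deleted ports link the s-ports.
the subtree at d1 composes to {out.1} {out.2} {s2.1, s3.1} {s2.2, s3.2} on (s3, s2); out.j = own outer ports
the subtree at d2 composes to {out.1} {out.2} {s1.1, s1.2} {s2.1, s3.1} {s2.2, s3.2} on (s1, s3, s2); out.j = own outer ports


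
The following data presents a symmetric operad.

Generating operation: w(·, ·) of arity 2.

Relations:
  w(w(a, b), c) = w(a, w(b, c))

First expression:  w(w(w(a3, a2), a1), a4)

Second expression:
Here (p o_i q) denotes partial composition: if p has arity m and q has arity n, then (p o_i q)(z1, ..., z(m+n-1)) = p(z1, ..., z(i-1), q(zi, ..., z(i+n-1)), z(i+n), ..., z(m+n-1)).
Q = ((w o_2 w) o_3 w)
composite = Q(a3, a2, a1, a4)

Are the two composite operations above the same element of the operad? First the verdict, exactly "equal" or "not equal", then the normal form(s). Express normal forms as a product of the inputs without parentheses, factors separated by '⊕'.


The first expression, normalized: a3 ⊕ a2 ⊕ a1 ⊕ a4
The second expression, normalized: a3 ⊕ a2 ⊕ a1 ⊕ a4
Both agree, so they are equal.

equal: each reduces to a3 ⊕ a2 ⊕ a1 ⊕ a4


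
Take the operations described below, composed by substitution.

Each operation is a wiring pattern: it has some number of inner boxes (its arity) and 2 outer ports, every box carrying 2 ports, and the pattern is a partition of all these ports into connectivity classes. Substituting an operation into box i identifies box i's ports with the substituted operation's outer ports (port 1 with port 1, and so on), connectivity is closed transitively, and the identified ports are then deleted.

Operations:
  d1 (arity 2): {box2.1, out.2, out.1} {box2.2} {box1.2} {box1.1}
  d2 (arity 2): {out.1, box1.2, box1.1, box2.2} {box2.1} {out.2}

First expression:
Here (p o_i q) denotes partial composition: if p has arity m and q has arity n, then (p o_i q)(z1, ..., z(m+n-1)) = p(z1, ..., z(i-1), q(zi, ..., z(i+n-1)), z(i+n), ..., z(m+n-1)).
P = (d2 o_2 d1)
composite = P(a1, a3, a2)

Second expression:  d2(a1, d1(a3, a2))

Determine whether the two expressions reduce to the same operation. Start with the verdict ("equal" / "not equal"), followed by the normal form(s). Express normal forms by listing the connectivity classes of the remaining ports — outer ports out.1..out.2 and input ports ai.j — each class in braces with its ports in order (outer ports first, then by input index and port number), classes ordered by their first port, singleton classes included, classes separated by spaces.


equal; both compose to {out.1, a1.1, a1.2, a2.1} {out.2} {a2.2} {a3.1} {a3.2}


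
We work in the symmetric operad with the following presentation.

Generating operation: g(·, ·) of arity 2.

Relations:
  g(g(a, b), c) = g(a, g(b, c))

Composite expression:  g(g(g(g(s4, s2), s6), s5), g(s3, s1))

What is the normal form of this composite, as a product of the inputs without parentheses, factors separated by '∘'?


Key point: g is associative — brackets drop, the s-order remains.
g(s4, s2) unparenthesizes to s4 ∘ s2
g(g(s4, s2), s6) unparenthesizes to s4 ∘ s2 ∘ s6
g(g(g(s4, s2), s6), s5) unparenthesizes to s4 ∘ s2 ∘ s6 ∘ s5
g(s3, s1) unparenthesizes to s3 ∘ s1
g(g(g(g(s4, s2), s6), s5), g(s3, s1)) unparenthesizes to s4 ∘ s2 ∘ s6 ∘ s5 ∘ s3 ∘ s1

s4 ∘ s2 ∘ s6 ∘ s5 ∘ s3 ∘ s1


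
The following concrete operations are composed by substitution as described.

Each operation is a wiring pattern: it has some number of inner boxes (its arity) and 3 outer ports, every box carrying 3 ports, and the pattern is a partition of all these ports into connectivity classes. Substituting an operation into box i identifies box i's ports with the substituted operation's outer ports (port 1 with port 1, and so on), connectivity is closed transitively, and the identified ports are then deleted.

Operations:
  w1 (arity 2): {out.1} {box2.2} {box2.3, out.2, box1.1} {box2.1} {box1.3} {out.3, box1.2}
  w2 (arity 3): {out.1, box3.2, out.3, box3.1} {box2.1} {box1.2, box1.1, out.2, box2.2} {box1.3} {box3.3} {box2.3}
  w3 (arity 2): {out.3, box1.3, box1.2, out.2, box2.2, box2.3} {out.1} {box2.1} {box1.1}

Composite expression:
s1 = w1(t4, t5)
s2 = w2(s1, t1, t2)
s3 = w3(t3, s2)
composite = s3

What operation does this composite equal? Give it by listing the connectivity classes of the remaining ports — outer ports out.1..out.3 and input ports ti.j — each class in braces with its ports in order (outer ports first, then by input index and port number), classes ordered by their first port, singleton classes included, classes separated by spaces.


Connectivity passes through glued w3-boundaries; trace each wire chain.
after w1, the pattern on (t4, t5) reads {out.1} {out.2, t4.1, t5.3} {out.3, t4.2} {t4.3} {t5.1} {t5.2} (out.j = its outer ports)
after w2, the pattern on (t4, t5, t1, t2) reads {out.1, out.3, t2.1, t2.2} {out.2, t1.2, t4.1, t5.3} {t1.1} {t1.3} {t2.3} {t4.2} {t4.3} {t5.1} {t5.2} (out.j = its outer ports)
after w3, the pattern on (t3, t4, t5, t1, t2) reads {out.1} {out.2, out.3, t1.2, t2.1, t2.2, t3.2, t3.3, t4.1, t5.3} {t1.1} {t1.3} {t2.3} {t3.1} {t4.2} {t4.3} {t5.1} {t5.2} (out.j = its outer ports)

{out.1} {out.2, out.3, t1.2, t2.1, t2.2, t3.2, t3.3, t4.1, t5.3} {t1.1} {t1.3} {t2.3} {t3.1} {t4.2} {t4.3} {t5.1} {t5.2}


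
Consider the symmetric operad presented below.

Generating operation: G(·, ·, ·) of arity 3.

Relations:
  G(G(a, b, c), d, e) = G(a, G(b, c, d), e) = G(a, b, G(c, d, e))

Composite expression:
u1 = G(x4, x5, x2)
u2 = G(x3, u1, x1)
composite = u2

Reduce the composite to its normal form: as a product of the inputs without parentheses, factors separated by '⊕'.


x3 ⊕ x4 ⊕ x5 ⊕ x2 ⊕ x1

The G-tree's shape is irrelevant; the x-reading-order decides.
G(x4, x5, x2) spells out as x4 ⊕ x5 ⊕ x2
G(x3, G(x4, x5, x2), x1) spells out as x3 ⊕ x4 ⊕ x5 ⊕ x2 ⊕ x1


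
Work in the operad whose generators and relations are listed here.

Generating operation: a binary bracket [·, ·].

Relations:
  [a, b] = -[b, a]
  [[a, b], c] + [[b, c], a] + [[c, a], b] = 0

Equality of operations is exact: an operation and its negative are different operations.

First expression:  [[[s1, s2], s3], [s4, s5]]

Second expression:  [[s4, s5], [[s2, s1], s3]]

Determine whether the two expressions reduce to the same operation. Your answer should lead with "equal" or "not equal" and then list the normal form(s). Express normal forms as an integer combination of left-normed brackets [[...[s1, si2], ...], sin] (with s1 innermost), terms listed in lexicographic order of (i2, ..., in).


The first expression, normalized: [[[[s1, s2], s3], s4], s5] - [[[[s1, s2], s3], s5], s4]
The second expression, normalized: [[[[s1, s2], s3], s4], s5] - [[[[s1, s2], s3], s5], s4]
Identical normal forms: equal.

equal; both compose to [[[[s1, s2], s3], s4], s5] - [[[[s1, s2], s3], s5], s4]


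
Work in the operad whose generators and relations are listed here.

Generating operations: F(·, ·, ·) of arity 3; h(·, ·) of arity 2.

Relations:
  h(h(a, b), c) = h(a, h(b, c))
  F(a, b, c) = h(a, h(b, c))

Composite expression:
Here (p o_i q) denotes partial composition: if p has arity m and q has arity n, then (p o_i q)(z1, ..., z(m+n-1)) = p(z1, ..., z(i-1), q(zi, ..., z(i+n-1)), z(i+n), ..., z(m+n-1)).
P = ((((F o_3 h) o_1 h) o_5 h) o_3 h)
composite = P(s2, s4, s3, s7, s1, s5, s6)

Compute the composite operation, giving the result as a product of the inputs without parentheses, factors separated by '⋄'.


s2 ⋄ s4 ⋄ s3 ⋄ s7 ⋄ s1 ⋄ s5 ⋄ s6

All parenthesizations of F agree; list the s-inputs left to right.
h(s2, s4) flattens to s2 ⋄ s4
h(s3, s7) flattens to s3 ⋄ s7
h(s5, s6) flattens to s5 ⋄ s6
h(s1, h(s5, s6)) flattens to s1 ⋄ s5 ⋄ s6
F(h(s2, s4), h(s3, s7), h(s1, h(s5, s6))) flattens to s2 ⋄ s4 ⋄ s3 ⋄ s7 ⋄ s1 ⋄ s5 ⋄ s6


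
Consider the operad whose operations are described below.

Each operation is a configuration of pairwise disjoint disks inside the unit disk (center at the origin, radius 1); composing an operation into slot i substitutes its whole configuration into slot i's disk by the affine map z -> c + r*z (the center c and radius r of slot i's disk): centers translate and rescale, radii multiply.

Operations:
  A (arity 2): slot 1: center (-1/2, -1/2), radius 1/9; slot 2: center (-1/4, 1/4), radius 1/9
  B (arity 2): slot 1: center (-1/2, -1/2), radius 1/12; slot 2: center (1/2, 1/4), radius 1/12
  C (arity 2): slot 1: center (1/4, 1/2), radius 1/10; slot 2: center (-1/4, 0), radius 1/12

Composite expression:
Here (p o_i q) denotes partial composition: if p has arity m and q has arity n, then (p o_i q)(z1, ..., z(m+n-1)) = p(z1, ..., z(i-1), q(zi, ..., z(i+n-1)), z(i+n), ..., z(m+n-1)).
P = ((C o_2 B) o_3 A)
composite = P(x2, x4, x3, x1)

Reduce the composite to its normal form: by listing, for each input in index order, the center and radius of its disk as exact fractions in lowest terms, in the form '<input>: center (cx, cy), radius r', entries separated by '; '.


Only the slot chain above each x matters under C; compose those maps.
input x2: composing its 1 substitution step yields center (1/4, 1/2), radius 1/10
input x4: composing its 2 substitution steps yields center (-7/24, -1/24), radius 1/144
input x3: composing its 3 substitution steps yields center (-61/288, 5/288), radius 1/1296
input x1: composing its 3 substitution steps yields center (-121/576, 13/576), radius 1/1296

x1: center (-121/576, 13/576), radius 1/1296; x2: center (1/4, 1/2), radius 1/10; x3: center (-61/288, 5/288), radius 1/1296; x4: center (-7/24, -1/24), radius 1/144


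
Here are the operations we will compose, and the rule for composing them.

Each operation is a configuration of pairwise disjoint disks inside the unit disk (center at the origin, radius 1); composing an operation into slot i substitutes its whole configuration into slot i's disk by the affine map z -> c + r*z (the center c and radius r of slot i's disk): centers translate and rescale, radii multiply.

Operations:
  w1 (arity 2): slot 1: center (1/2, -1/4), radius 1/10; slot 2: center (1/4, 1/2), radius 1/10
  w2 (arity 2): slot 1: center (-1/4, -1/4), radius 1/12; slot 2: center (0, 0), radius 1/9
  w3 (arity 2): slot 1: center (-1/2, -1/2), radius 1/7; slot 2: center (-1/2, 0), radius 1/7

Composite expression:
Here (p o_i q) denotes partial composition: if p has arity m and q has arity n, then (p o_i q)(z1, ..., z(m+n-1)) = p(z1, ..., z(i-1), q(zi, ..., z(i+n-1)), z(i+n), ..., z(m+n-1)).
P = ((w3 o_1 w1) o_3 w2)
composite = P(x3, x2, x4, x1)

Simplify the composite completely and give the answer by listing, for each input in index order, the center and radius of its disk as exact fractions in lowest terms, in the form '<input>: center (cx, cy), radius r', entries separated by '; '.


Below w3, radii multiply path by path; the x-disk centers shift.
x3 passes through 2 substitutions, ending at center (-3/7, -15/28), radius 1/70
x2 passes through 2 substitutions, ending at center (-13/28, -3/7), radius 1/70
x4 passes through 2 substitutions, ending at center (-15/28, -1/28), radius 1/84
x1 passes through 2 substitutions, ending at center (-1/2, 0), radius 1/63

x1: center (-1/2, 0), radius 1/63; x2: center (-13/28, -3/7), radius 1/70; x3: center (-3/7, -15/28), radius 1/70; x4: center (-15/28, -1/28), radius 1/84


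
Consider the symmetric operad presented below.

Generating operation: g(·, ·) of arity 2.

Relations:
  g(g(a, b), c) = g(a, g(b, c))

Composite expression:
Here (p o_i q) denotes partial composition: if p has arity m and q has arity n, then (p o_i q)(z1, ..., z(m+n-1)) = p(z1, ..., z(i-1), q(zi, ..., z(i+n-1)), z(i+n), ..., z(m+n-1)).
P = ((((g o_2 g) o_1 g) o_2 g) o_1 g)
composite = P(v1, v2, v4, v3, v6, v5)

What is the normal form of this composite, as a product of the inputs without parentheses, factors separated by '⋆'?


v1 ⋆ v2 ⋆ v4 ⋆ v3 ⋆ v6 ⋆ v5


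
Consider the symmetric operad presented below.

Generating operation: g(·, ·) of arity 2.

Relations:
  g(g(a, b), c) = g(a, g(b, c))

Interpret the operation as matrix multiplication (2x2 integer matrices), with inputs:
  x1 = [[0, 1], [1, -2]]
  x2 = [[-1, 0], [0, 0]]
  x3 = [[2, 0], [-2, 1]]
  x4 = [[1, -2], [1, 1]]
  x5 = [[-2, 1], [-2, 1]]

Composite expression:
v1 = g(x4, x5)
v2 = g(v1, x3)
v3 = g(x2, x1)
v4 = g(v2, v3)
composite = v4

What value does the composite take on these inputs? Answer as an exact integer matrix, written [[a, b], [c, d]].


[[0, -6], [0, 12]]

g(x4, x5) = [[2, -1], [-4, 2]]
g(g(x4, x5), x3) = [[6, -1], [-12, 2]]
g(x2, x1) = [[0, -1], [0, 0]]
g(g(g(x4, x5), x3), g(x2, x1)) = [[0, -6], [0, 12]]


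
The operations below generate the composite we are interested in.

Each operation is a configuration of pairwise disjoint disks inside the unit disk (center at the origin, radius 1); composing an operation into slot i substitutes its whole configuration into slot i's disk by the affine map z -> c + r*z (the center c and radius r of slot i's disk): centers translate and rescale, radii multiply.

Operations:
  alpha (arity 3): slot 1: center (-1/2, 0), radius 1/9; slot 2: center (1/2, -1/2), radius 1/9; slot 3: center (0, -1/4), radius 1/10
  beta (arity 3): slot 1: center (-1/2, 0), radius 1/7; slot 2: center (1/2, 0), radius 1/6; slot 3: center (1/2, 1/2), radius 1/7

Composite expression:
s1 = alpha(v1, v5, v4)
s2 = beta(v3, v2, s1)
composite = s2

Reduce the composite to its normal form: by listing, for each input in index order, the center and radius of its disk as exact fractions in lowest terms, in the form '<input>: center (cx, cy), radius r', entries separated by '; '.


Each v-disk chains the slot maps above it in beta; radii multiply.
v3 passes through 1 substitution, ending at center (-1/2, 0), radius 1/7
v2 passes through 1 substitution, ending at center (1/2, 0), radius 1/6
v1 passes through 2 substitutions, ending at center (3/7, 1/2), radius 1/63
v5 passes through 2 substitutions, ending at center (4/7, 3/7), radius 1/63
v4 passes through 2 substitutions, ending at center (1/2, 13/28), radius 1/70

v1: center (3/7, 1/2), radius 1/63; v2: center (1/2, 0), radius 1/6; v3: center (-1/2, 0), radius 1/7; v4: center (1/2, 13/28), radius 1/70; v5: center (4/7, 3/7), radius 1/63


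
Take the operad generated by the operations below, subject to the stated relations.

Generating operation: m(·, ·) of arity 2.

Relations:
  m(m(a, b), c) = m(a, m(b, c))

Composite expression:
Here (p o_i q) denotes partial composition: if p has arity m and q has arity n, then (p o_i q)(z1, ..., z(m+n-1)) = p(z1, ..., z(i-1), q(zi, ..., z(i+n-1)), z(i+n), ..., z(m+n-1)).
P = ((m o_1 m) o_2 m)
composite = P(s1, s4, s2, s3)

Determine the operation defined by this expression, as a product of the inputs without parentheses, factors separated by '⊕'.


s1 ⊕ s4 ⊕ s2 ⊕ s3

Associativity of m dissolves the nesting; only the s-input order survives.
m(s4, s2) reduces to s4 ⊕ s2
m(s1, m(s4, s2)) reduces to s1 ⊕ s4 ⊕ s2
m(m(s1, m(s4, s2)), s3) reduces to s1 ⊕ s4 ⊕ s2 ⊕ s3


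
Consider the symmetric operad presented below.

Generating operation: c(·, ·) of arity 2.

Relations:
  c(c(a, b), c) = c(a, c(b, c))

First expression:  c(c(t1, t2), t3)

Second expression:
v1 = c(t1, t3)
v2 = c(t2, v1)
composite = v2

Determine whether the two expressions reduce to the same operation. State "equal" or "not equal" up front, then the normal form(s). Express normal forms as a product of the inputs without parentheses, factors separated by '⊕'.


not equal: they reduce to t1 ⊕ t2 ⊕ t3 and t2 ⊕ t1 ⊕ t3


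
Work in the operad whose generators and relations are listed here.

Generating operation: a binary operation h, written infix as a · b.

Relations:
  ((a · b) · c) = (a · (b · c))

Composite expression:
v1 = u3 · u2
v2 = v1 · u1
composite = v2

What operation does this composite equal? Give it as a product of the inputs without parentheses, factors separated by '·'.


u3 · u2 · u1

Associativity of h dissolves the nesting; only the u-input order survives.
(u3 · u2) spells out as u3 · u2
((u3 · u2) · u1) spells out as u3 · u2 · u1


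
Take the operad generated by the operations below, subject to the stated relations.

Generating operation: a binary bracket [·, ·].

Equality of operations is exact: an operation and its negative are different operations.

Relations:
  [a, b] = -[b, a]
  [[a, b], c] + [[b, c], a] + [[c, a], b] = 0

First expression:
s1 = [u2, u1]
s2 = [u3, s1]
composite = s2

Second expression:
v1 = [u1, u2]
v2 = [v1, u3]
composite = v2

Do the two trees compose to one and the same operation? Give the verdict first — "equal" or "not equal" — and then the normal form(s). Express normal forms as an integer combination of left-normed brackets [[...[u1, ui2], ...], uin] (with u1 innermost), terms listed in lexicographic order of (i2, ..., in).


equal — both sides give [[u1, u2], u3]

The first composite normalizes to [[u1, u2], u3]
The second composite normalizes to [[u1, u2], u3]
One common form — equal.


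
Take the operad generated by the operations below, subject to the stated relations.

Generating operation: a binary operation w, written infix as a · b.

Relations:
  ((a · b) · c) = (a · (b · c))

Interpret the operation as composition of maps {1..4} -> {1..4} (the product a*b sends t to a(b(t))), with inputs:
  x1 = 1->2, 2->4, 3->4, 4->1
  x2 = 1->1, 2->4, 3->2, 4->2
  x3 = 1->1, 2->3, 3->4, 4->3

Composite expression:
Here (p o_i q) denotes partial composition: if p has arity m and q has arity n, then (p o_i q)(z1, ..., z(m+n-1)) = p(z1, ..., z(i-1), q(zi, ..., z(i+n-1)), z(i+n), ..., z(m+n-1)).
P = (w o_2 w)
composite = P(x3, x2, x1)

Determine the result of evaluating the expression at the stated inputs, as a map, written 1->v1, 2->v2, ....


(x2 · x1) = 1->4, 2->2, 3->2, 4->1
(x3 · (x2 · x1)) = 1->3, 2->3, 3->3, 4->1

1->3, 2->3, 3->3, 4->1


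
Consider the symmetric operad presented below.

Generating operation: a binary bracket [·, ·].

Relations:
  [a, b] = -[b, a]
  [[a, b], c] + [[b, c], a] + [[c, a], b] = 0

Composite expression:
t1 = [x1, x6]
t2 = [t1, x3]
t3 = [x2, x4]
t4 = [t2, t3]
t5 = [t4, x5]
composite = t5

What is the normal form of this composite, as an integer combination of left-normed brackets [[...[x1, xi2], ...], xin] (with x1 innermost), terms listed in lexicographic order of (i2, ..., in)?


Left-normed coefficients sit on the x1-initial expansion words.
Composite bracket: [[[[x1, x6], x3], [x2, x4]], x5]
Each bracket splits as ab - ba, giving 32 signed words (2^5 = 32).
The x1-initial words carry the normal form:
  word x1x6x3x2x4x5 has sign +1, contributing +[[[[[x1, x6], x3], x2], x4], x5]
  word x1x6x3x4x2x5 has sign -1, contributing -[[[[[x1, x6], x3], x4], x2], x5]

[[[[[x1, x6], x3], x2], x4], x5] - [[[[[x1, x6], x3], x4], x2], x5]


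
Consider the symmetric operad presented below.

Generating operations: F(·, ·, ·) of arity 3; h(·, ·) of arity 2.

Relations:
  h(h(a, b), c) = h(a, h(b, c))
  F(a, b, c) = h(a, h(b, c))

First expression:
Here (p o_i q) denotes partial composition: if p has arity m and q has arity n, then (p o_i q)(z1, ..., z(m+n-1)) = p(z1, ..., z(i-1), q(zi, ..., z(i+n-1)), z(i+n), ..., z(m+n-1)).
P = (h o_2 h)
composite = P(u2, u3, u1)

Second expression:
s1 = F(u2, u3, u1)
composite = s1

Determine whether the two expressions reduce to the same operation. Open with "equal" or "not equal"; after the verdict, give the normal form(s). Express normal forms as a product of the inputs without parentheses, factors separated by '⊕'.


equal; the common form is u2 ⊕ u3 ⊕ u1

Normal form of the first expression: u2 ⊕ u3 ⊕ u1
Normal form of the second expression: u2 ⊕ u3 ⊕ u1
One common form — equal.


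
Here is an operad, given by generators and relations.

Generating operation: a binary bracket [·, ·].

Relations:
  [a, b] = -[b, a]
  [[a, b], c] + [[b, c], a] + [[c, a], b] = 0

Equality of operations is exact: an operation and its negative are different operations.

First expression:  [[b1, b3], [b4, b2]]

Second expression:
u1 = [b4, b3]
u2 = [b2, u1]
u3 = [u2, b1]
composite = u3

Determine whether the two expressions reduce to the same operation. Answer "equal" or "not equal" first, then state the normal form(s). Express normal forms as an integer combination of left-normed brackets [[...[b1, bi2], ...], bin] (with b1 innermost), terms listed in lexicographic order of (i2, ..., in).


not equal — first -[[[b1, b3], b2], b4] + [[[b1, b3], b4], b2], second [[[b1, b2], b3], b4] - [[[b1, b2], b4], b3] - [[[b1, b3], b4], b2] + [[[b1, b4], b3], b2]

The first composite normalizes to -[[[b1, b3], b2], b4] + [[[b1, b3], b4], b2]
The second composite normalizes to [[[b1, b2], b3], b4] - [[[b1, b2], b4], b3] - [[[b1, b3], b4], b2] + [[[b1, b4], b3], b2]
Distinct normal forms: not equal.


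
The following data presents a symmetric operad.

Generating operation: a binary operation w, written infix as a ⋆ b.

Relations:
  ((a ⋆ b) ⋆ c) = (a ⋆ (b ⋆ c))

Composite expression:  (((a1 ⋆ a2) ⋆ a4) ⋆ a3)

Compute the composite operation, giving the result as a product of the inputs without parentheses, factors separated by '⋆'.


a1 ⋆ a2 ⋆ a4 ⋆ a3

Associativity of w dissolves the nesting; only the a-input order survives.
(a1 ⋆ a2) flattens to a1 ⋆ a2
((a1 ⋆ a2) ⋆ a4) flattens to a1 ⋆ a2 ⋆ a4
(((a1 ⋆ a2) ⋆ a4) ⋆ a3) flattens to a1 ⋆ a2 ⋆ a4 ⋆ a3


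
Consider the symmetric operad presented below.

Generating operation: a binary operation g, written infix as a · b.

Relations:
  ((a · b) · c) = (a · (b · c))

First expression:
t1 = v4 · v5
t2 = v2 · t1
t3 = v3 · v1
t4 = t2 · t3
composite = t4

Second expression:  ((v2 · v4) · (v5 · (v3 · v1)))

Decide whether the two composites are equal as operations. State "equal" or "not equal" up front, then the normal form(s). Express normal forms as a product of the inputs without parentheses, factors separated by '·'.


equal; the common form is v2 · v4 · v5 · v3 · v1

Normal form of the first expression: v2 · v4 · v5 · v3 · v1
Normal form of the second expression: v2 · v4 · v5 · v3 · v1
Same normal form: equal.


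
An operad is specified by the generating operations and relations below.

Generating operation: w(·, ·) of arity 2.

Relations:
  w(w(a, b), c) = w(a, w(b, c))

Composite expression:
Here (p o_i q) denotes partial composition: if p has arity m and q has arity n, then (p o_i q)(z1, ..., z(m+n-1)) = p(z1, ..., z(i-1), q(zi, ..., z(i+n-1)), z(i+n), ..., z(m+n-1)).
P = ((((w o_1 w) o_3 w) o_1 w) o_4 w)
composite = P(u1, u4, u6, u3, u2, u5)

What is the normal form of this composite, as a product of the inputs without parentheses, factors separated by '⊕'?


u1 ⊕ u4 ⊕ u6 ⊕ u3 ⊕ u2 ⊕ u5

Every regrouping of w is equal, so read the u-inputs in written order.
w(u1, u4) spells out as u1 ⊕ u4
w(w(u1, u4), u6) spells out as u1 ⊕ u4 ⊕ u6
w(u3, u2) spells out as u3 ⊕ u2
w(w(u3, u2), u5) spells out as u3 ⊕ u2 ⊕ u5
w(w(w(u1, u4), u6), w(w(u3, u2), u5)) spells out as u1 ⊕ u4 ⊕ u6 ⊕ u3 ⊕ u2 ⊕ u5


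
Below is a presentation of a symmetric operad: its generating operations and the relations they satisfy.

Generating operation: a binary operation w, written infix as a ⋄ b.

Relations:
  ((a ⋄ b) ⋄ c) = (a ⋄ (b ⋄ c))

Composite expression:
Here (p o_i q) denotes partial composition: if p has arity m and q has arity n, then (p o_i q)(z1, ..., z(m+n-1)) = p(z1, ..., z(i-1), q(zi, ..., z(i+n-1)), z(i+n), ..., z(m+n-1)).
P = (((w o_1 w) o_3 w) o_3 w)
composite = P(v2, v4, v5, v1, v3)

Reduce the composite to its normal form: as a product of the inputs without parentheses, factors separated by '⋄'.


v2 ⋄ v4 ⋄ v5 ⋄ v1 ⋄ v3

Under associativity of w, the answer is the v's in reading order.
(v2 ⋄ v4) reduces to v2 ⋄ v4
(v5 ⋄ v1) reduces to v5 ⋄ v1
((v5 ⋄ v1) ⋄ v3) reduces to v5 ⋄ v1 ⋄ v3
((v2 ⋄ v4) ⋄ ((v5 ⋄ v1) ⋄ v3)) reduces to v2 ⋄ v4 ⋄ v5 ⋄ v1 ⋄ v3


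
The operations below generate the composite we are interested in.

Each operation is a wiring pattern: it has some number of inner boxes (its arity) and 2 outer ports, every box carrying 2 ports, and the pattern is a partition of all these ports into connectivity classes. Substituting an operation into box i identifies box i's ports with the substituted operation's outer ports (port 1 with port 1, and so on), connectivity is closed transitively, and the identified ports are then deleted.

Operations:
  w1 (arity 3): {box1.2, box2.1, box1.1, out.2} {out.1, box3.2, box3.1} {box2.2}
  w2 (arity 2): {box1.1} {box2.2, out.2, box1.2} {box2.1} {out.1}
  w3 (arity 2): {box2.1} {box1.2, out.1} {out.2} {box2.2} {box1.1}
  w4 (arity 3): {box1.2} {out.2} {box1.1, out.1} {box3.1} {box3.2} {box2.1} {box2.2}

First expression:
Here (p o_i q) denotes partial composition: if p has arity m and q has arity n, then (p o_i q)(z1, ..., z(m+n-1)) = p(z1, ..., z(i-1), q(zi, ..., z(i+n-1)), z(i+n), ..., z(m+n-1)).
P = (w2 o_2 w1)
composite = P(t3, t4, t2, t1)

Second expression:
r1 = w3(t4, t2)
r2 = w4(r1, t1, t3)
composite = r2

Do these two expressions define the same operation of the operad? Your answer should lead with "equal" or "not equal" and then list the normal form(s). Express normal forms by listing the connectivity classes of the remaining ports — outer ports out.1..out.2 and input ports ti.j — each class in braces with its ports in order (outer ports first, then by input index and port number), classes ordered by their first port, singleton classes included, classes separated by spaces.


not equal; the first gives {out.1} {out.2, t2.1, t3.2, t4.1, t4.2} {t1.1, t1.2} {t2.2} {t3.1} and the second {out.1, t4.2} {out.2} {t1.1} {t1.2} {t2.1} {t2.2} {t3.1} {t3.2} {t4.1}

Normal form of the first expression: {out.1} {out.2, t2.1, t3.2, t4.1, t4.2} {t1.1, t1.2} {t2.2} {t3.1}
Normal form of the second expression: {out.1, t4.2} {out.2} {t1.1} {t1.2} {t2.1} {t2.2} {t3.1} {t3.2} {t4.1}
Different reductions; not equal.


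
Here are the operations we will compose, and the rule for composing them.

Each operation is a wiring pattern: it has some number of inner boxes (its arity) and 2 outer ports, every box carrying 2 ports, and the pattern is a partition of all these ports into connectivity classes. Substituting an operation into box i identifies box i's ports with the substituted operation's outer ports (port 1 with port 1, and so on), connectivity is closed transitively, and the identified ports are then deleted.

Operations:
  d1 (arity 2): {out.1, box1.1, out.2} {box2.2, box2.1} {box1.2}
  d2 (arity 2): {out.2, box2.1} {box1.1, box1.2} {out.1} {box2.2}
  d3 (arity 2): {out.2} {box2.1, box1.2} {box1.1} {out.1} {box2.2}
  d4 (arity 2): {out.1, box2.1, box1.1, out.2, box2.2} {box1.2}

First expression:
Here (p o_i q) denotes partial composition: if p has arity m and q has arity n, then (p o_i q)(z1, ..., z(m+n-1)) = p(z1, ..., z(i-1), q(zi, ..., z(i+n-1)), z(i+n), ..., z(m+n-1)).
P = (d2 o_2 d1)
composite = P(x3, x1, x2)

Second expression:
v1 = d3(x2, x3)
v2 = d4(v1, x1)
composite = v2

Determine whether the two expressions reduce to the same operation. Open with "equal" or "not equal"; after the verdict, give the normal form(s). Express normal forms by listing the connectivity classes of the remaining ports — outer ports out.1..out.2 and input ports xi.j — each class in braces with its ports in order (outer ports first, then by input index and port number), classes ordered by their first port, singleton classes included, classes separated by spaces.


The first expression, normalized: {out.1} {out.2, x1.1} {x1.2} {x2.1, x2.2} {x3.1, x3.2}
The second expression, normalized: {out.1, out.2, x1.1, x1.2} {x2.1} {x2.2, x3.1} {x3.2}
Different reductions; not equal.

not equal — first {out.1} {out.2, x1.1} {x1.2} {x2.1, x2.2} {x3.1, x3.2}, second {out.1, out.2, x1.1, x1.2} {x2.1} {x2.2, x3.1} {x3.2}


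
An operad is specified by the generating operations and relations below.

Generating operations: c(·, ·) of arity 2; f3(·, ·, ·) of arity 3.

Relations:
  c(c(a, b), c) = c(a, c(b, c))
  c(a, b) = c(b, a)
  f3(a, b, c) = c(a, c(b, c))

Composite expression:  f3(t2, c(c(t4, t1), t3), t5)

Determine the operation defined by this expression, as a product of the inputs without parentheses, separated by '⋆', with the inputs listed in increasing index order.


Both nesting and order wash out for f3; what remains is which t's occur.
c(t4, t1) flattens to t4 ⋆ t1
c(c(t4, t1), t3) flattens to t4 ⋆ t1 ⋆ t3
f3(t2, c(c(t4, t1), t3), t5) flattens to t2 ⋆ t4 ⋆ t1 ⋆ t3 ⋆ t5
sorting the factors by input index: t1 ⋆ t2 ⋆ t3 ⋆ t4 ⋆ t5

t1 ⋆ t2 ⋆ t3 ⋆ t4 ⋆ t5


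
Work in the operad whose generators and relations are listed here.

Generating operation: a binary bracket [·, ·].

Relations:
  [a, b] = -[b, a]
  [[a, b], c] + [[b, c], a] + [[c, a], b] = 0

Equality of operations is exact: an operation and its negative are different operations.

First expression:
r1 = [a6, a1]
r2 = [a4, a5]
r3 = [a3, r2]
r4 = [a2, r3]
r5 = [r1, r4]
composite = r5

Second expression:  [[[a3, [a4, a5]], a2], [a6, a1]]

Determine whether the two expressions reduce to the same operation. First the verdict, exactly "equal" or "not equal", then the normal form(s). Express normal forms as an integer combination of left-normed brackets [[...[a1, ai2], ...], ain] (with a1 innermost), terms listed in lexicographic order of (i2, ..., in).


equal; both compose to -[[[[[a1, a6], a2], a3], a4], a5] + [[[[[a1, a6], a2], a3], a5], a4] + [[[[[a1, a6], a2], a4], a5], a3] - [[[[[a1, a6], a2], a5], a4], a3] + [[[[[a1, a6], a3], a4], a5], a2] - [[[[[a1, a6], a3], a5], a4], a2] - [[[[[a1, a6], a4], a5], a3], a2] + [[[[[a1, a6], a5], a4], a3], a2]

Normal form of the first expression: -[[[[[a1, a6], a2], a3], a4], a5] + [[[[[a1, a6], a2], a3], a5], a4] + [[[[[a1, a6], a2], a4], a5], a3] - [[[[[a1, a6], a2], a5], a4], a3] + [[[[[a1, a6], a3], a4], a5], a2] - [[[[[a1, a6], a3], a5], a4], a2] - [[[[[a1, a6], a4], a5], a3], a2] + [[[[[a1, a6], a5], a4], a3], a2]
Normal form of the second expression: -[[[[[a1, a6], a2], a3], a4], a5] + [[[[[a1, a6], a2], a3], a5], a4] + [[[[[a1, a6], a2], a4], a5], a3] - [[[[[a1, a6], a2], a5], a4], a3] + [[[[[a1, a6], a3], a4], a5], a2] - [[[[[a1, a6], a3], a5], a4], a2] - [[[[[a1, a6], a4], a5], a3], a2] + [[[[[a1, a6], a5], a4], a3], a2]
One common form — equal.


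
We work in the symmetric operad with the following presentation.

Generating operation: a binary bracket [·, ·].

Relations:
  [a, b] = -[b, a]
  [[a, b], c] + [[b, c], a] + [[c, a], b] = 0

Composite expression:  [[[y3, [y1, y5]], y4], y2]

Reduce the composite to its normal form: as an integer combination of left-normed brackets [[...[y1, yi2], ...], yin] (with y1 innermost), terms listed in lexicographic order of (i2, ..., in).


-[[[[y1, y5], y3], y4], y2]


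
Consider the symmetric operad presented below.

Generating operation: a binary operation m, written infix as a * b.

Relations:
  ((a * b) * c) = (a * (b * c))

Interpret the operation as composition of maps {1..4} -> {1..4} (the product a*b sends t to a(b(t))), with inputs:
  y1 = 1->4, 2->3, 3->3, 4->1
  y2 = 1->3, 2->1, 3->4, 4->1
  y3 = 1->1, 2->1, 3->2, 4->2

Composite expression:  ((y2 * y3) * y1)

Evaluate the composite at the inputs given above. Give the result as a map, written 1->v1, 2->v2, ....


(y2 * y3) = 1->3, 2->3, 3->1, 4->1
((y2 * y3) * y1) = 1->1, 2->1, 3->1, 4->3

1->1, 2->1, 3->1, 4->3


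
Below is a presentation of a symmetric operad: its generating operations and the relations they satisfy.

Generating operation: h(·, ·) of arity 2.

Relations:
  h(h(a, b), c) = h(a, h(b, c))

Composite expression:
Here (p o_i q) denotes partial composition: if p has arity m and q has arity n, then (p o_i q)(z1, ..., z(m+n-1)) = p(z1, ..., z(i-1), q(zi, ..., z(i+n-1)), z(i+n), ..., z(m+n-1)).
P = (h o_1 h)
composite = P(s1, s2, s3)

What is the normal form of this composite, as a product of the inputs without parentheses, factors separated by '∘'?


s1 ∘ s2 ∘ s3

The h-tree's shape is irrelevant; the s-reading-order decides.
h(s1, s2) unparenthesizes to s1 ∘ s2
h(h(s1, s2), s3) unparenthesizes to s1 ∘ s2 ∘ s3


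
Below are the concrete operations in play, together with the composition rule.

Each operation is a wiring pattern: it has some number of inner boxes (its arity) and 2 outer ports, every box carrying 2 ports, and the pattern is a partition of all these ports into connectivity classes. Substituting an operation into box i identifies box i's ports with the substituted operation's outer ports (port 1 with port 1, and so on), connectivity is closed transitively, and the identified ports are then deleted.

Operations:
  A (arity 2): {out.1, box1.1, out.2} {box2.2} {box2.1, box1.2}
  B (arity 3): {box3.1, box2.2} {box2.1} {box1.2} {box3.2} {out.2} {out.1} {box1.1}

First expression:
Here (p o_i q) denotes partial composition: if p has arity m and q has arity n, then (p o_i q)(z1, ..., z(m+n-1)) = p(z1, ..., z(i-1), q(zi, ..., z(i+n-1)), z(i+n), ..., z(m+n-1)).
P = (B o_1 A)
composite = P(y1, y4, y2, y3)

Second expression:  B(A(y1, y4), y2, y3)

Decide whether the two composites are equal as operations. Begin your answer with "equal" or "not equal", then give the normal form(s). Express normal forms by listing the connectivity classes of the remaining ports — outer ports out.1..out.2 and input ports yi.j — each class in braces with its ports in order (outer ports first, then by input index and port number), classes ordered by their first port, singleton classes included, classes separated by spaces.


equal: each reduces to {out.1} {out.2} {y1.1} {y1.2, y4.1} {y2.1} {y2.2, y3.1} {y3.2} {y4.2}

The first expression reduces to {out.1} {out.2} {y1.1} {y1.2, y4.1} {y2.1} {y2.2, y3.1} {y3.2} {y4.2}
The second expression reduces to {out.1} {out.2} {y1.1} {y1.2, y4.1} {y2.1} {y2.2, y3.1} {y3.2} {y4.2}
One common form — equal.


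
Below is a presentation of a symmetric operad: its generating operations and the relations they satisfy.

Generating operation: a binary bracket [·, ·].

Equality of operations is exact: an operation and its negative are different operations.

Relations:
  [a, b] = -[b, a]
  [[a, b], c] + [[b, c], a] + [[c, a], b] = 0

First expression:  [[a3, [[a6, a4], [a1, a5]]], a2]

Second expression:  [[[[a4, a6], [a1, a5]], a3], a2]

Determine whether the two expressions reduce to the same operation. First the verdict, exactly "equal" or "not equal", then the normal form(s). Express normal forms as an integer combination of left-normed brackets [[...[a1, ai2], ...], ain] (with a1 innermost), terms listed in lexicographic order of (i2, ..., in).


equal; the common form is -[[[[[a1, a5], a4], a6], a3], a2] + [[[[[a1, a5], a6], a4], a3], a2]

The first expression, normalized: -[[[[[a1, a5], a4], a6], a3], a2] + [[[[[a1, a5], a6], a4], a3], a2]
The second expression, normalized: -[[[[[a1, a5], a4], a6], a3], a2] + [[[[[a1, a5], a6], a4], a3], a2]
Both agree, so they are equal.
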